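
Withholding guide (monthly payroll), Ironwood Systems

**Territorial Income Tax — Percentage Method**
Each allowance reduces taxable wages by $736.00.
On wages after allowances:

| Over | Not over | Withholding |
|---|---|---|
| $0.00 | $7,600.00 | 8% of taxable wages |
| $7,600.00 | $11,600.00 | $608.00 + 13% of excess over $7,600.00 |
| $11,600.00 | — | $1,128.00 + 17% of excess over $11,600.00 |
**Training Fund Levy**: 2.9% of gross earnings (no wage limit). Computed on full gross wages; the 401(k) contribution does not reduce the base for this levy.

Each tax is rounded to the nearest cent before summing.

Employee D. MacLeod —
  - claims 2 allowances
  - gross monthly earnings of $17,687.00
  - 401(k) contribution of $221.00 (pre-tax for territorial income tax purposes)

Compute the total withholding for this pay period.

Territorial Income Tax: taxable = $17,687.00 − $221.00 − 2×$736.00 = $15,994.00
  $1,128.00 + 17% × ($15,994.00 − $11,600.00) = $1,128.00 + 17% × $4,394.00 = $1,874.98
Training Fund Levy: 2.9% × $17,687.00 = $512.92
Total: $1,874.98 + $512.92 = $2,387.90

$2,387.90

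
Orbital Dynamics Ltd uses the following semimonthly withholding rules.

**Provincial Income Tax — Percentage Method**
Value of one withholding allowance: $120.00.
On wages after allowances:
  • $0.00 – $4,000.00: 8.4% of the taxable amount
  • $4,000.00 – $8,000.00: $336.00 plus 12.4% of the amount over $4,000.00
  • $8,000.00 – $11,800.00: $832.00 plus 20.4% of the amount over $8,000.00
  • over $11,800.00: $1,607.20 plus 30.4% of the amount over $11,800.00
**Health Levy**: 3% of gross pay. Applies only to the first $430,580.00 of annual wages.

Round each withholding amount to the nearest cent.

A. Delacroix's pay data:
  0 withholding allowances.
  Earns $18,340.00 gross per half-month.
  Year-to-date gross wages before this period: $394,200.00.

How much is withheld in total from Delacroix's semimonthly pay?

Provincial Income Tax: taxable = $18,340.00
  $1,607.20 + 30.4% × ($18,340.00 − $11,800.00) = $1,607.20 + 30.4% × $6,540.00 = $3,595.36
Health Levy: 3% × $18,340.00 = $550.20
Total: $3,595.36 + $550.20 = $4,145.56

$4,145.56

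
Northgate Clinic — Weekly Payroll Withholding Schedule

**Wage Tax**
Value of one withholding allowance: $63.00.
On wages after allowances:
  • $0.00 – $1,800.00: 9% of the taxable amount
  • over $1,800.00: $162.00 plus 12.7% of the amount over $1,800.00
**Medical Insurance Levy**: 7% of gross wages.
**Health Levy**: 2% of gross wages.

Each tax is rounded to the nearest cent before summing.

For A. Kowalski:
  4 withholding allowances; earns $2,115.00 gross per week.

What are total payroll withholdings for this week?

$360.35

Wage Tax: taxable = $2,115.00 − 4×$63.00 = $1,863.00
  $162.00 + 12.7% × ($1,863.00 − $1,800.00) = $162.00 + 12.7% × $63.00 = $170.00
Medical Insurance Levy: 7% × $2,115.00 = $148.05
Health Levy: 2% × $2,115.00 = $42.30
Total: $170.00 + $148.05 + $42.30 = $360.35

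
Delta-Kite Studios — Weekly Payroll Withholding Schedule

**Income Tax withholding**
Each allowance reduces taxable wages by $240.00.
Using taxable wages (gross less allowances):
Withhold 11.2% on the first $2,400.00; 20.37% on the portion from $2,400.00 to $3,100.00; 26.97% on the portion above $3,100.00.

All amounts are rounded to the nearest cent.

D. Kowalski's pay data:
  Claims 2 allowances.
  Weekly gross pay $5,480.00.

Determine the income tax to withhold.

Income Tax: taxable = $5,480.00 − 2×$240.00 = $5,000.00
  $411.39 + 26.97% × ($5,000.00 − $3,100.00) = $411.39 + 26.97% × $1,900.00 = $923.82

$923.82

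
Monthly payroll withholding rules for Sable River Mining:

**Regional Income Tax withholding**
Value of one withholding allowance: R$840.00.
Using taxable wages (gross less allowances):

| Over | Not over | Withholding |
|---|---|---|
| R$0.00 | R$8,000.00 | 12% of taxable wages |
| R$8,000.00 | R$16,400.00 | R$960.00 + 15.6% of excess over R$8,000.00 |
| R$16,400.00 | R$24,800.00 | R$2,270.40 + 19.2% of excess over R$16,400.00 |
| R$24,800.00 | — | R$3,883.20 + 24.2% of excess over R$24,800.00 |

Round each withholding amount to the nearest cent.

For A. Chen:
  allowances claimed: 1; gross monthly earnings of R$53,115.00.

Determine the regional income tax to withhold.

Regional Income Tax: taxable = R$53,115.00 − 1×R$840.00 = R$52,275.00
  R$3,883.20 + 24.2% × (R$52,275.00 − R$24,800.00) = R$3,883.20 + 24.2% × R$27,475.00 = R$10,532.15

R$10,532.15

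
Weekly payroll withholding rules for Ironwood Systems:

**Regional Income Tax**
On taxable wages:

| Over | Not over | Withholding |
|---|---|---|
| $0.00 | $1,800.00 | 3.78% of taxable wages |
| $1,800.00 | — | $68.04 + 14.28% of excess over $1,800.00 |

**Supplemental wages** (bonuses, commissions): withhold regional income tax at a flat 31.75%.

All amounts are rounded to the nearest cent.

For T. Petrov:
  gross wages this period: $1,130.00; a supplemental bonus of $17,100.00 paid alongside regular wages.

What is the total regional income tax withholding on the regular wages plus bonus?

$5,471.96

Regional Income Tax: taxable = $1,130.00
  3.78% × $1,130.00 = $42.71
Supplemental (31.75% flat on bonus): 31.75% × $17,100.00 = $5,429.25
Total regional income tax: $42.71 + $5,429.25 = $5,471.96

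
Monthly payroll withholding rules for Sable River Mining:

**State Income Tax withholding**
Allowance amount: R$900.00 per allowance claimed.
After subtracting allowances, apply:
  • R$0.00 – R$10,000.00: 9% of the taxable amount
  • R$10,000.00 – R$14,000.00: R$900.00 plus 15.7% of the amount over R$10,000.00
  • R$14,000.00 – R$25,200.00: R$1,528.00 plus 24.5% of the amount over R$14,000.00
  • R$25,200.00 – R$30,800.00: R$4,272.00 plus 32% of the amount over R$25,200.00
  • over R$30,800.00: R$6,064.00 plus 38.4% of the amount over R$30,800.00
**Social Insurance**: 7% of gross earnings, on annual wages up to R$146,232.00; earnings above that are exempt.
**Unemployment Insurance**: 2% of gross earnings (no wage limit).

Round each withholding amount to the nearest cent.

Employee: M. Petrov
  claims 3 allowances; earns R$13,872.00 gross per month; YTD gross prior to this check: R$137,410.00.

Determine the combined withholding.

State Income Tax: taxable = R$13,872.00 − 3×R$900.00 = R$11,172.00
  R$900.00 + 15.7% × (R$11,172.00 − R$10,000.00) = R$900.00 + 15.7% × R$1,172.00 = R$1,084.00
Social Insurance: cap R$146,232.00 − YTD R$137,410.00 = R$8,822.00 subject; 7% × R$8,822.00 = R$617.54
Unemployment Insurance: 2% × R$13,872.00 = R$277.44
Total: R$1,084.00 + R$617.54 + R$277.44 = R$1,978.98

R$1,978.98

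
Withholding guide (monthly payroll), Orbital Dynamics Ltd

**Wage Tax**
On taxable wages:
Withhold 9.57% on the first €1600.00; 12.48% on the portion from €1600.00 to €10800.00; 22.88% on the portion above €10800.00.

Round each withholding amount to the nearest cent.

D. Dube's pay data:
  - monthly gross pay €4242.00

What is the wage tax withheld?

€482.84

Wage Tax: taxable = €4242.00
  €153.12 + 12.48% × (€4242.00 − €1600.00) = €153.12 + 12.48% × €2642.00 = €482.84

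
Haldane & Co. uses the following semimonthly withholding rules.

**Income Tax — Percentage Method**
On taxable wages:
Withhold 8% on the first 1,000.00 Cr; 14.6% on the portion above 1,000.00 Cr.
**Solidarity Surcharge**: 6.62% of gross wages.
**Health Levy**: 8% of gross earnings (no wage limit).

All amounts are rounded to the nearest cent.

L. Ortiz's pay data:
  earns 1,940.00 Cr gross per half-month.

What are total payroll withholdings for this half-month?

500.87 Cr

Income Tax: taxable = 1,940.00 Cr
  80.00 Cr + 14.6% × (1,940.00 Cr − 1,000.00 Cr) = 80.00 Cr + 14.6% × 940.00 Cr = 217.24 Cr
Solidarity Surcharge: 6.62% × 1,940.00 Cr = 128.43 Cr
Health Levy: 8% × 1,940.00 Cr = 155.20 Cr
Total: 217.24 Cr + 128.43 Cr + 155.20 Cr = 500.87 Cr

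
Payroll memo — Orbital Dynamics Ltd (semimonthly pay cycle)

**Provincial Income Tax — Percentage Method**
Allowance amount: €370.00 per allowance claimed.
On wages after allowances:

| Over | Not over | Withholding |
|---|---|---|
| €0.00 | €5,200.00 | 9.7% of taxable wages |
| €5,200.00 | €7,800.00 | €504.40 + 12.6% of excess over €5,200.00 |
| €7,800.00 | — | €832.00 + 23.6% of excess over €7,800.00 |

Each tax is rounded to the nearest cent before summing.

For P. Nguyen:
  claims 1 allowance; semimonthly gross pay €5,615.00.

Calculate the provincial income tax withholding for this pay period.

€510.07

Provincial Income Tax: taxable = €5,615.00 − 1×€370.00 = €5,245.00
  €504.40 + 12.6% × (€5,245.00 − €5,200.00) = €504.40 + 12.6% × €45.00 = €510.07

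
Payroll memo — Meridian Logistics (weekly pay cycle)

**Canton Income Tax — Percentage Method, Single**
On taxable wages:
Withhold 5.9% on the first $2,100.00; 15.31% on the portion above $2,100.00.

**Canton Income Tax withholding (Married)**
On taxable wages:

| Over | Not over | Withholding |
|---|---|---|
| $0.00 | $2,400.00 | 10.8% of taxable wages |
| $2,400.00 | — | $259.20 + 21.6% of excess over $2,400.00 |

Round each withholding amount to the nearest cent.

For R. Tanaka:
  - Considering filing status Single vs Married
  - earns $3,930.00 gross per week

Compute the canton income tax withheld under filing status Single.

Canton Income Tax (Single): taxable = $3,930.00
  $123.90 + 15.31% × ($3,930.00 − $2,100.00) = $123.90 + 15.31% × $1,830.00 = $404.07

$404.07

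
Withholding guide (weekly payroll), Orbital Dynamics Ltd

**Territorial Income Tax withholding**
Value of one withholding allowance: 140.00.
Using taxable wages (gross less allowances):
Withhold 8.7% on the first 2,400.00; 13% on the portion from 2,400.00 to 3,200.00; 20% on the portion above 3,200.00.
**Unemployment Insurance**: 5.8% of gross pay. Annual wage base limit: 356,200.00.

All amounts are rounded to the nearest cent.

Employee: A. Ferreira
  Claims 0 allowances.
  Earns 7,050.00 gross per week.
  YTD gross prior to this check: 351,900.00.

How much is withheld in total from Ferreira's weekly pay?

Territorial Income Tax: taxable = 7,050.00
  312.80 + 20% × (7,050.00 − 3,200.00) = 312.80 + 20% × 3,850.00 = 1,082.80
Unemployment Insurance: cap 356,200.00 − YTD 351,900.00 = 4,300.00 subject; 5.8% × 4,300.00 = 249.40
Total: 1,082.80 + 249.40 = 1,332.20

1,332.20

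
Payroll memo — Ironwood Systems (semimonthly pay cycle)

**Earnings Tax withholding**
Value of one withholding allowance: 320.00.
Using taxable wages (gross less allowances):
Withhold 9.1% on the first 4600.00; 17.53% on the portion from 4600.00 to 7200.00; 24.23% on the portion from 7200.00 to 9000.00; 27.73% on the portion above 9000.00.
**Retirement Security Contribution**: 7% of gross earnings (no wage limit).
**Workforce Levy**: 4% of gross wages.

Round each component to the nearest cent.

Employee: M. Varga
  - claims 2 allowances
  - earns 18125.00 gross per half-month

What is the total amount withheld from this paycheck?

Earnings Tax: taxable = 18125.00 − 2×320.00 = 17485.00
  1310.52 + 27.73% × (17485.00 − 9000.00) = 1310.52 + 27.73% × 8485.00 = 3663.41
Retirement Security Contribution: 7% × 18125.00 = 1268.75
Workforce Levy: 4% × 18125.00 = 725.00
Total: 3663.41 + 1268.75 + 725.00 = 5657.16

5657.16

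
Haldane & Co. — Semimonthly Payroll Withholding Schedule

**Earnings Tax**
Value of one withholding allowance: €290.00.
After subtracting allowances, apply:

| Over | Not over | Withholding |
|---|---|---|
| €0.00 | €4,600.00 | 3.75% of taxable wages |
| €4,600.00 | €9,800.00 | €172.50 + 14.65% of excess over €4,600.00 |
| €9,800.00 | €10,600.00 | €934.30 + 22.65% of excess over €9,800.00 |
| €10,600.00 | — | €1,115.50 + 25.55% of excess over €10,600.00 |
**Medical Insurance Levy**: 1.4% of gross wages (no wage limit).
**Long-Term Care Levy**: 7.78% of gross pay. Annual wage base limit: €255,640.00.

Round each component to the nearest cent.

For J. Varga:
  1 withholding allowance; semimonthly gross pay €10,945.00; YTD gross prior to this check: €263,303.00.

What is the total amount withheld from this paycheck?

Earnings Tax: taxable = €10,945.00 − 1×€290.00 = €10,655.00
  €1,115.50 + 25.55% × (€10,655.00 − €10,600.00) = €1,115.50 + 25.55% × €55.00 = €1,129.55
Medical Insurance Levy: 1.4% × €10,945.00 = €153.23
Long-Term Care Levy: YTD €263,303.00 ≥ cap €255,640.00 → €0.00
Total: €1,129.55 + €153.23 + €0.00 = €1,282.78

€1,282.78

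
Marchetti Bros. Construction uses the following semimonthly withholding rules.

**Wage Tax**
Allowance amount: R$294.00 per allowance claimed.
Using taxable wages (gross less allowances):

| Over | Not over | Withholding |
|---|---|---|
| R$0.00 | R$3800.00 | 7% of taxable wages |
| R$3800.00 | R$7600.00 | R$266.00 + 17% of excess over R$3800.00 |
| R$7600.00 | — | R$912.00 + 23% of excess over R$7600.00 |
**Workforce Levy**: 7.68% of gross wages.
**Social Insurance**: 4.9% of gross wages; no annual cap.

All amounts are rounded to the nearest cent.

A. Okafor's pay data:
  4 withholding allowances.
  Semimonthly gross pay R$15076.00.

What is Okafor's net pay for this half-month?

R$10818.44

Wage Tax: taxable = R$15076.00 − 4×R$294.00 = R$13900.00
  R$912.00 + 23% × (R$13900.00 − R$7600.00) = R$912.00 + 23% × R$6300.00 = R$2361.00
Workforce Levy: 7.68% × R$15076.00 = R$1157.84
Social Insurance: 4.9% × R$15076.00 = R$738.72
Total withheld: R$2361.00 + R$1157.84 + R$738.72 = R$4257.56
Net pay: R$15076.00 − R$4257.56 = R$10818.44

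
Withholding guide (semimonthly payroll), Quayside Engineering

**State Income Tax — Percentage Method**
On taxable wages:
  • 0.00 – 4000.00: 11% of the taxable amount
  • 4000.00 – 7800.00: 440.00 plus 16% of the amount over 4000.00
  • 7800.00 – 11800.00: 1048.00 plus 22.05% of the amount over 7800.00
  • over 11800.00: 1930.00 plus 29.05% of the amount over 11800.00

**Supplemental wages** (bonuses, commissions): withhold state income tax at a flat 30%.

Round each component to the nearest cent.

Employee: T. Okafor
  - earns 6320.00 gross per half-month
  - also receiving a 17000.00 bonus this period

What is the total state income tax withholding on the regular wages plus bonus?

State Income Tax: taxable = 6320.00
  440.00 + 16% × (6320.00 − 4000.00) = 440.00 + 16% × 2320.00 = 811.20
Supplemental (30% flat on bonus): 30% × 17000.00 = 5100.00
Total state income tax: 811.20 + 5100.00 = 5911.20

5911.20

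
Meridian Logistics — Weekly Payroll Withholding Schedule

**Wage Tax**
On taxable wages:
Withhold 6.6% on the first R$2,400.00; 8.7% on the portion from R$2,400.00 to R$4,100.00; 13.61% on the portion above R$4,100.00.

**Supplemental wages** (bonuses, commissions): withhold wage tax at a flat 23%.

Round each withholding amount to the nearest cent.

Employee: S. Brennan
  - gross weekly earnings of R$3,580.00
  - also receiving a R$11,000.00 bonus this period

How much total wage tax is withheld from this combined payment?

R$2,791.06

Wage Tax: taxable = R$3,580.00
  R$158.40 + 8.7% × (R$3,580.00 − R$2,400.00) = R$158.40 + 8.7% × R$1,180.00 = R$261.06
Supplemental (23% flat on bonus): 23% × R$11,000.00 = R$2,530.00
Total wage tax: R$261.06 + R$2,530.00 = R$2,791.06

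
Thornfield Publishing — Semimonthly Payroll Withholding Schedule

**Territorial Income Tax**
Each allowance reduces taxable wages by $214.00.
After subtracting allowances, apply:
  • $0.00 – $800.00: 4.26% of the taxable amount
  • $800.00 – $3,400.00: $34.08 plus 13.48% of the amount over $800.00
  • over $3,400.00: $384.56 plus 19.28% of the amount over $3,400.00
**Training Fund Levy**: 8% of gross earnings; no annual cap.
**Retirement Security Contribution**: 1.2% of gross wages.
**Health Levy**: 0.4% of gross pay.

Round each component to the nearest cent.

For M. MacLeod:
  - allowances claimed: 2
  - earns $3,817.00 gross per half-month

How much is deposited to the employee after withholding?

Territorial Income Tax: taxable = $3,817.00 − 2×$214.00 = $3,389.00
  $34.08 + 13.48% × ($3,389.00 − $800.00) = $34.08 + 13.48% × $2,589.00 = $383.08
Training Fund Levy: 8% × $3,817.00 = $305.36
Retirement Security Contribution: 1.2% × $3,817.00 = $45.80
Health Levy: 0.4% × $3,817.00 = $15.27
Total withheld: $383.08 + $305.36 + $45.80 + $15.27 = $749.51
Net pay: $3,817.00 − $749.51 = $3,067.49

$3,067.49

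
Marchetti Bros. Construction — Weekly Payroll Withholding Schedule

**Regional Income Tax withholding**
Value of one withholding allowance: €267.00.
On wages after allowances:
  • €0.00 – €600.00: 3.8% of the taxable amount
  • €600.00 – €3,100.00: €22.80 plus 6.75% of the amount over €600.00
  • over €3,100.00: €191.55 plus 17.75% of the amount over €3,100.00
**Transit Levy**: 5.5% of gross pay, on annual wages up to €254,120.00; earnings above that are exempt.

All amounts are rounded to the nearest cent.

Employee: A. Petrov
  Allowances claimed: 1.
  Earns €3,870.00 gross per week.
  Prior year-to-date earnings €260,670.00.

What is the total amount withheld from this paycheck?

Regional Income Tax: taxable = €3,870.00 − 1×€267.00 = €3,603.00
  €191.55 + 17.75% × (€3,603.00 − €3,100.00) = €191.55 + 17.75% × €503.00 = €280.83
Transit Levy: YTD €260,670.00 ≥ cap €254,120.00 → €0.00
Total: €280.83 + €0.00 = €280.83

€280.83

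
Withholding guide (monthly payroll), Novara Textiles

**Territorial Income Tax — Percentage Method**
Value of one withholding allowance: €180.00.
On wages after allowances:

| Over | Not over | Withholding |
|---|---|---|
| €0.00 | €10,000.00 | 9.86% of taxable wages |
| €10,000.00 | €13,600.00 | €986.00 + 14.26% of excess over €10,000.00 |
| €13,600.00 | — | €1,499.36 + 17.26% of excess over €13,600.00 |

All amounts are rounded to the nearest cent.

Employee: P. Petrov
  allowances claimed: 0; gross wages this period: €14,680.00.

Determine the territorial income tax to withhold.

Territorial Income Tax: taxable = €14,680.00
  €1,499.36 + 17.26% × (€14,680.00 − €13,600.00) = €1,499.36 + 17.26% × €1,080.00 = €1,685.77

€1,685.77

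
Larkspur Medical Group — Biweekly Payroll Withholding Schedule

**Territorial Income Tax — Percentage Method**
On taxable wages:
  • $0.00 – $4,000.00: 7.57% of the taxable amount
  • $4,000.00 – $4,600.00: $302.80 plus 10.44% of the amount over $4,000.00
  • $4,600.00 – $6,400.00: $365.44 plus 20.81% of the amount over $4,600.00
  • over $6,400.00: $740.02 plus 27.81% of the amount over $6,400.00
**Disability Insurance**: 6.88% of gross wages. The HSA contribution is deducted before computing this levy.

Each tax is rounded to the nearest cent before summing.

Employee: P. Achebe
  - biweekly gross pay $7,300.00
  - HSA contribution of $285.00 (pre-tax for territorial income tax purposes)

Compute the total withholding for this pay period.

Territorial Income Tax: taxable = $7,300.00 − $285.00 = $7,015.00
  $740.02 + 27.81% × ($7,015.00 − $6,400.00) = $740.02 + 27.81% × $615.00 = $911.05
Disability Insurance: 6.88% × $7,015.00 = $482.63
Total: $911.05 + $482.63 = $1,393.68

$1,393.68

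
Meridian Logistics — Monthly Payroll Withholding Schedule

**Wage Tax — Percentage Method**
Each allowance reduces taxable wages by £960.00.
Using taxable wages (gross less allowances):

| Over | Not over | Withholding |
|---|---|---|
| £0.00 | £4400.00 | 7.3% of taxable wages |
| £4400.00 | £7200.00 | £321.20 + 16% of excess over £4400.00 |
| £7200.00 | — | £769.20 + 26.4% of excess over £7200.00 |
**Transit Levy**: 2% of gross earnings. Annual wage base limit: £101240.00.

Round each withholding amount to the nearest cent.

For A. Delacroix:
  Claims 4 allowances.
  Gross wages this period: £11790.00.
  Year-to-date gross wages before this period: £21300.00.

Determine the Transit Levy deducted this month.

Transit Levy: 2% × £11790.00 = £235.80

£235.80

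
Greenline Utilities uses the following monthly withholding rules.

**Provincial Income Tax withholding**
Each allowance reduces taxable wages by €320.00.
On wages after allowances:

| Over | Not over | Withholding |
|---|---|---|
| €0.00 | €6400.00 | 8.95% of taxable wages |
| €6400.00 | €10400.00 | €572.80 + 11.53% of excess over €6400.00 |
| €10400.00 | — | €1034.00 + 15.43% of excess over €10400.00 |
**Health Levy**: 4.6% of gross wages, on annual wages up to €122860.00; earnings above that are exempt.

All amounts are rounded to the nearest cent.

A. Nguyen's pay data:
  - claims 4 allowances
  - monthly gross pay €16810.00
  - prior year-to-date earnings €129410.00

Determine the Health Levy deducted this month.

Health Levy: YTD €129410.00 ≥ cap €122860.00 → €0.00

€0.00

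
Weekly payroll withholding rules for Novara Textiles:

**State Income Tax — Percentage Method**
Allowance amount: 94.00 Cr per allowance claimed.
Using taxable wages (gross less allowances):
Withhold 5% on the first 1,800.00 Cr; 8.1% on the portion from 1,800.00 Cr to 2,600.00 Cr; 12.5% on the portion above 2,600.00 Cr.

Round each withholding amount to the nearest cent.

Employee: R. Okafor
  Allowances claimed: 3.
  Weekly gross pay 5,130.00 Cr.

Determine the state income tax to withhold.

State Income Tax: taxable = 5,130.00 Cr − 3×94.00 Cr = 4,848.00 Cr
  154.80 Cr + 12.5% × (4,848.00 Cr − 2,600.00 Cr) = 154.80 Cr + 12.5% × 2,248.00 Cr = 435.80 Cr

435.80 Cr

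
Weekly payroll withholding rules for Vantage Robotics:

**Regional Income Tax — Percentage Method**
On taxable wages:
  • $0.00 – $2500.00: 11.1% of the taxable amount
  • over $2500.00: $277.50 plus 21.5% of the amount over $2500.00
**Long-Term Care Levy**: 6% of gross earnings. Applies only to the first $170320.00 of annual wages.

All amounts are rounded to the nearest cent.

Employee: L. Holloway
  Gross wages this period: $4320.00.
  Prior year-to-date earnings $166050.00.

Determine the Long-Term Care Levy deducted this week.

$256.20

Long-Term Care Levy: cap $170320.00 − YTD $166050.00 = $4270.00 subject; 6% × $4270.00 = $256.20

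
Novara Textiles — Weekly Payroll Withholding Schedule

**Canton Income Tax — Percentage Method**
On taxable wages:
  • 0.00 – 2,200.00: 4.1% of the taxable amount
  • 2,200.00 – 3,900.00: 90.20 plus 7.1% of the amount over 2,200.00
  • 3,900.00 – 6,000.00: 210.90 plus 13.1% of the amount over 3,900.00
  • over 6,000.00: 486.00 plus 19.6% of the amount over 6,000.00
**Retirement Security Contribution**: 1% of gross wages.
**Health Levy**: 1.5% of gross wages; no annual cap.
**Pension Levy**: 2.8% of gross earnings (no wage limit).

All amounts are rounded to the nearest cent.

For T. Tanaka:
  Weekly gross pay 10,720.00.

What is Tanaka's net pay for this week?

8,740.72

Canton Income Tax: taxable = 10,720.00
  486.00 + 19.6% × (10,720.00 − 6,000.00) = 486.00 + 19.6% × 4,720.00 = 1,411.12
Retirement Security Contribution: 1% × 10,720.00 = 107.20
Health Levy: 1.5% × 10,720.00 = 160.80
Pension Levy: 2.8% × 10,720.00 = 300.16
Total withheld: 1,411.12 + 107.20 + 160.80 + 300.16 = 1,979.28
Net pay: 10,720.00 − 1,979.28 = 8,740.72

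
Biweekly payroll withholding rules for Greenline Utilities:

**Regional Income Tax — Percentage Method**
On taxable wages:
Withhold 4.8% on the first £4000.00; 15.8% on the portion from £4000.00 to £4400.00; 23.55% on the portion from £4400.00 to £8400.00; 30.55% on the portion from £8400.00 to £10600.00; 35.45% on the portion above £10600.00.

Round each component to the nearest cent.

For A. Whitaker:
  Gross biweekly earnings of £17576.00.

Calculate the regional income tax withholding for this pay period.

£4342.29

Regional Income Tax: taxable = £17576.00
  £1869.30 + 35.45% × (£17576.00 − £10600.00) = £1869.30 + 35.45% × £6976.00 = £4342.29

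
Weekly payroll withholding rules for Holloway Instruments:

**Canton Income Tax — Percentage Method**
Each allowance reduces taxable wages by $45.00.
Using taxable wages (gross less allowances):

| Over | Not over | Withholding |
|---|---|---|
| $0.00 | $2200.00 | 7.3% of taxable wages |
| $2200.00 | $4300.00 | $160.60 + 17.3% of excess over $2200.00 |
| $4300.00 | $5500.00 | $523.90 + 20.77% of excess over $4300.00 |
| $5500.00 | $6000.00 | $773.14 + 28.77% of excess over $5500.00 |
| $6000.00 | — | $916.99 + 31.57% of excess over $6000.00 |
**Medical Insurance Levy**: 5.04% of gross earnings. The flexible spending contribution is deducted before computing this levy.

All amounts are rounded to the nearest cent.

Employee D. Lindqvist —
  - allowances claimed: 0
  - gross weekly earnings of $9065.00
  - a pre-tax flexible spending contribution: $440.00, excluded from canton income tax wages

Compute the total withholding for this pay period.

$2180.40

Canton Income Tax: taxable = $9065.00 − $440.00 = $8625.00
  $916.99 + 31.57% × ($8625.00 − $6000.00) = $916.99 + 31.57% × $2625.00 = $1745.70
Medical Insurance Levy: 5.04% × $8625.00 = $434.70
Total: $1745.70 + $434.70 = $2180.40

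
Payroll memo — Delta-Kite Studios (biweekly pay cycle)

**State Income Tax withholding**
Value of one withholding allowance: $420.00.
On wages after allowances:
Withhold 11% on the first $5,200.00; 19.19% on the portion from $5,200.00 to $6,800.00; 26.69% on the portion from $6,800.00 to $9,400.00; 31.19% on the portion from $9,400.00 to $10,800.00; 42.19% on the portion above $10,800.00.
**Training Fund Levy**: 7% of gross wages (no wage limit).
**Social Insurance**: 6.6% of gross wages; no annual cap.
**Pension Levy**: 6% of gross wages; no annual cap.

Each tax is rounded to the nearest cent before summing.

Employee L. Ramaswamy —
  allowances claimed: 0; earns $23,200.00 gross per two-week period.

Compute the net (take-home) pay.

$11,411.60

State Income Tax: taxable = $23,200.00
  $2,009.64 + 42.19% × ($23,200.00 − $10,800.00) = $2,009.64 + 42.19% × $12,400.00 = $7,241.20
Training Fund Levy: 7% × $23,200.00 = $1,624.00
Social Insurance: 6.6% × $23,200.00 = $1,531.20
Pension Levy: 6% × $23,200.00 = $1,392.00
Total withheld: $7,241.20 + $1,624.00 + $1,531.20 + $1,392.00 = $11,788.40
Net pay: $23,200.00 − $11,788.40 = $11,411.60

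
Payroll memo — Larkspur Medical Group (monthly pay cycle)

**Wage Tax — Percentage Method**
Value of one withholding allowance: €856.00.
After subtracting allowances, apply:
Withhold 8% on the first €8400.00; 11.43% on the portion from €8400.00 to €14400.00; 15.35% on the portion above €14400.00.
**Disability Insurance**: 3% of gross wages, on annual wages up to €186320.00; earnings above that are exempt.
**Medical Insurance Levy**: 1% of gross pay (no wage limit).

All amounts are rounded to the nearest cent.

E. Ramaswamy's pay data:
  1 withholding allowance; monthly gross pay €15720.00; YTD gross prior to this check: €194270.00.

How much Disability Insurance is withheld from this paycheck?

€0.00

Disability Insurance: YTD €194270.00 ≥ cap €186320.00 → €0.00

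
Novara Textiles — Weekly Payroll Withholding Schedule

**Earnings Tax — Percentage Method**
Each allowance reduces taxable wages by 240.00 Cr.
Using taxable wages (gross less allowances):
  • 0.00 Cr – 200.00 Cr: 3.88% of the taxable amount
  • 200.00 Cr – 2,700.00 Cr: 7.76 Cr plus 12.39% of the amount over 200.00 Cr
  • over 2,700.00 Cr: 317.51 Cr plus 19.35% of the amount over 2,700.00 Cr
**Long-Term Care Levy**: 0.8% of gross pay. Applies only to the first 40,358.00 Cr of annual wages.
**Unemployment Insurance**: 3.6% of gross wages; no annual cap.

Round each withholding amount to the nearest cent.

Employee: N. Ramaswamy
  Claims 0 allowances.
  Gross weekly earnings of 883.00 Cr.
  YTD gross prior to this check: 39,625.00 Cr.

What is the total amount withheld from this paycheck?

Earnings Tax: taxable = 883.00 Cr
  7.76 Cr + 12.39% × (883.00 Cr − 200.00 Cr) = 7.76 Cr + 12.39% × 683.00 Cr = 92.38 Cr
Long-Term Care Levy: cap 40,358.00 Cr − YTD 39,625.00 Cr = 733.00 Cr subject; 0.8% × 733.00 Cr = 5.86 Cr
Unemployment Insurance: 3.6% × 883.00 Cr = 31.79 Cr
Total: 92.38 Cr + 5.86 Cr + 31.79 Cr = 130.03 Cr

130.03 Cr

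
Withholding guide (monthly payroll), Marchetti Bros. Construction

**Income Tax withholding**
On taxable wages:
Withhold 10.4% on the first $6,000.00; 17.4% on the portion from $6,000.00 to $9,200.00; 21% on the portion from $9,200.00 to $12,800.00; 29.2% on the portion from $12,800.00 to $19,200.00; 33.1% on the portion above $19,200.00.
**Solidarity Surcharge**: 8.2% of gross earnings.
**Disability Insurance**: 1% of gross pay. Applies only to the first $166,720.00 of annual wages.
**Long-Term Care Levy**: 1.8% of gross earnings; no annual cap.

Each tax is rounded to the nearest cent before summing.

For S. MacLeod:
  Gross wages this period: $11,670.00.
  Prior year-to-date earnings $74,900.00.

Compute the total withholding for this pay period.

Income Tax: taxable = $11,670.00
  $1,180.80 + 21% × ($11,670.00 − $9,200.00) = $1,180.80 + 21% × $2,470.00 = $1,699.50
Solidarity Surcharge: 8.2% × $11,670.00 = $956.94
Disability Insurance: 1% × $11,670.00 = $116.70
Long-Term Care Levy: 1.8% × $11,670.00 = $210.06
Total: $1,699.50 + $956.94 + $116.70 + $210.06 = $2,983.20

$2,983.20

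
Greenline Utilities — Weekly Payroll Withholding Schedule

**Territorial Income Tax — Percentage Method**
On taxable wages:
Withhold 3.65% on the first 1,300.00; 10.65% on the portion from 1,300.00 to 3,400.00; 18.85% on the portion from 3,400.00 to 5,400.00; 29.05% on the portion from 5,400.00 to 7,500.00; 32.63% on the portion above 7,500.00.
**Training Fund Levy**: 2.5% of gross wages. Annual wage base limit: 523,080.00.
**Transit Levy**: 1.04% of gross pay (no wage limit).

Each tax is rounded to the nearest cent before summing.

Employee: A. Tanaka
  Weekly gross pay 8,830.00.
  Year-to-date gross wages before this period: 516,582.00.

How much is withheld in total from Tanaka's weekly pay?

Territorial Income Tax: taxable = 8,830.00
  1,258.15 + 32.63% × (8,830.00 − 7,500.00) = 1,258.15 + 32.63% × 1,330.00 = 1,692.13
Training Fund Levy: cap 523,080.00 − YTD 516,582.00 = 6,498.00 subject; 2.5% × 6,498.00 = 162.45
Transit Levy: 1.04% × 8,830.00 = 91.83
Total: 1,692.13 + 162.45 + 91.83 = 1,946.41

1,946.41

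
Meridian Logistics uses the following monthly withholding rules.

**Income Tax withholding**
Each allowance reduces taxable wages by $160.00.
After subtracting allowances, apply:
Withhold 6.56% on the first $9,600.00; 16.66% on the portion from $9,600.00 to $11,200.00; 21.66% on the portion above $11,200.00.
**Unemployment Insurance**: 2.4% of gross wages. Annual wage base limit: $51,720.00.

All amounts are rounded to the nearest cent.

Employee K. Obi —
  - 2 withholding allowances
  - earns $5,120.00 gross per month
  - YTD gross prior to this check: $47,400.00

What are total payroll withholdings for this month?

$418.56

Income Tax: taxable = $5,120.00 − 2×$160.00 = $4,800.00
  6.56% × $4,800.00 = $314.88
Unemployment Insurance: cap $51,720.00 − YTD $47,400.00 = $4,320.00 subject; 2.4% × $4,320.00 = $103.68
Total: $314.88 + $103.68 = $418.56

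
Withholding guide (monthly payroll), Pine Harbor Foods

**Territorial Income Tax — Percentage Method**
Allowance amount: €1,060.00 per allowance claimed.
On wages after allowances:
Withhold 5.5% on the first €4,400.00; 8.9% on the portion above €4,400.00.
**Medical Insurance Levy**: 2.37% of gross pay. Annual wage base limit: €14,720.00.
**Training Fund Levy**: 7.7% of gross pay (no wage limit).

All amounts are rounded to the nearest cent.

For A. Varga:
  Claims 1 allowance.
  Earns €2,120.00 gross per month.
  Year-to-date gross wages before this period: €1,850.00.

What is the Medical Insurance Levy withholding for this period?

€50.24

Medical Insurance Levy: 2.37% × €2,120.00 = €50.24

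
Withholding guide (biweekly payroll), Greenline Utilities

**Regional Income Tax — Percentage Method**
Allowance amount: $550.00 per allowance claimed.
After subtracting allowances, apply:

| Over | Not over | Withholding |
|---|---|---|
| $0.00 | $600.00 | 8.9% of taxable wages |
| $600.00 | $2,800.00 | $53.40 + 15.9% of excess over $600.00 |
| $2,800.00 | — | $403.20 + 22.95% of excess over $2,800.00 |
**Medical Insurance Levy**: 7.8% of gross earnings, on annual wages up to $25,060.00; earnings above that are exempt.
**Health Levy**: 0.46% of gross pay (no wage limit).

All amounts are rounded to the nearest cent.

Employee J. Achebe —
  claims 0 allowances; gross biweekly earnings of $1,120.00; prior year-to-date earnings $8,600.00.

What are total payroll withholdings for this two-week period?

$228.59

Regional Income Tax: taxable = $1,120.00
  $53.40 + 15.9% × ($1,120.00 − $600.00) = $53.40 + 15.9% × $520.00 = $136.08
Medical Insurance Levy: 7.8% × $1,120.00 = $87.36
Health Levy: 0.46% × $1,120.00 = $5.15
Total: $136.08 + $87.36 + $5.15 = $228.59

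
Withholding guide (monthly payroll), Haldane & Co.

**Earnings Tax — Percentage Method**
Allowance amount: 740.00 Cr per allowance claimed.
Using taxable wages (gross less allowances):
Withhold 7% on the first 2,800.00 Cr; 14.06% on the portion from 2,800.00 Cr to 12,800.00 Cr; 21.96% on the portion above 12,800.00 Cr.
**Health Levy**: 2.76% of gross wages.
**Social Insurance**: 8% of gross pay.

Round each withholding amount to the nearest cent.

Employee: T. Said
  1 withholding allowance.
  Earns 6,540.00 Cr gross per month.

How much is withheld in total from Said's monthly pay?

Earnings Tax: taxable = 6,540.00 Cr − 1×740.00 Cr = 5,800.00 Cr
  196.00 Cr + 14.06% × (5,800.00 Cr − 2,800.00 Cr) = 196.00 Cr + 14.06% × 3,000.00 Cr = 617.80 Cr
Health Levy: 2.76% × 6,540.00 Cr = 180.50 Cr
Social Insurance: 8% × 6,540.00 Cr = 523.20 Cr
Total: 617.80 Cr + 180.50 Cr + 523.20 Cr = 1,321.50 Cr

1,321.50 Cr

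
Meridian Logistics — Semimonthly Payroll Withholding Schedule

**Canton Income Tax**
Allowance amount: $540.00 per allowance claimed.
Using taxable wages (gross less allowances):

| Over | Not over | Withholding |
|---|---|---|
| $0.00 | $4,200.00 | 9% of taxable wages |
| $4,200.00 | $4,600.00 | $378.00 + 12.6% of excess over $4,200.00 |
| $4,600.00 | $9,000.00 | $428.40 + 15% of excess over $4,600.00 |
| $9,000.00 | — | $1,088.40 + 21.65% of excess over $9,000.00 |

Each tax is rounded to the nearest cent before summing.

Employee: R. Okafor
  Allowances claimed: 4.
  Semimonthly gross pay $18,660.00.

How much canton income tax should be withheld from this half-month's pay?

$2,712.15

Canton Income Tax: taxable = $18,660.00 − 4×$540.00 = $16,500.00
  $1,088.40 + 21.65% × ($16,500.00 − $9,000.00) = $1,088.40 + 21.65% × $7,500.00 = $2,712.15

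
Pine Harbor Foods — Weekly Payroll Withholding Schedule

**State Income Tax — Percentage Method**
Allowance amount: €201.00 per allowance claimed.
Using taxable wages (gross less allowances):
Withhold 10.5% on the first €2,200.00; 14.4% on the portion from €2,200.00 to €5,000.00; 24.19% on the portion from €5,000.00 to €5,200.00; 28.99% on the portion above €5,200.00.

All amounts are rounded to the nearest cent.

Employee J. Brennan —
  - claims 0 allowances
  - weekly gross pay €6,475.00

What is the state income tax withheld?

€1,052.20

State Income Tax: taxable = €6,475.00
  €682.58 + 28.99% × (€6,475.00 − €5,200.00) = €682.58 + 28.99% × €1,275.00 = €1,052.20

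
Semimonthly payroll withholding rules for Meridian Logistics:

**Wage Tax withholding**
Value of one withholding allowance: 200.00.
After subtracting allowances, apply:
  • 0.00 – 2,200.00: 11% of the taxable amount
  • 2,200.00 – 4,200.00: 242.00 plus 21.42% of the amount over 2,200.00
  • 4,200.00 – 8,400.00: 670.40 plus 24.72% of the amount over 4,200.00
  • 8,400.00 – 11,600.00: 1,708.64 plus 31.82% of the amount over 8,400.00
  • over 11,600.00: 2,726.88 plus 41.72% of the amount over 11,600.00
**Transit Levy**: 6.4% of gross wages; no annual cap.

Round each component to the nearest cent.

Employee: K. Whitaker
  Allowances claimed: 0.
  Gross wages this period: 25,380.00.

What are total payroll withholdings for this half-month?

10,100.22

Wage Tax: taxable = 25,380.00
  2,726.88 + 41.72% × (25,380.00 − 11,600.00) = 2,726.88 + 41.72% × 13,780.00 = 8,475.90
Transit Levy: 6.4% × 25,380.00 = 1,624.32
Total: 8,475.90 + 1,624.32 = 10,100.22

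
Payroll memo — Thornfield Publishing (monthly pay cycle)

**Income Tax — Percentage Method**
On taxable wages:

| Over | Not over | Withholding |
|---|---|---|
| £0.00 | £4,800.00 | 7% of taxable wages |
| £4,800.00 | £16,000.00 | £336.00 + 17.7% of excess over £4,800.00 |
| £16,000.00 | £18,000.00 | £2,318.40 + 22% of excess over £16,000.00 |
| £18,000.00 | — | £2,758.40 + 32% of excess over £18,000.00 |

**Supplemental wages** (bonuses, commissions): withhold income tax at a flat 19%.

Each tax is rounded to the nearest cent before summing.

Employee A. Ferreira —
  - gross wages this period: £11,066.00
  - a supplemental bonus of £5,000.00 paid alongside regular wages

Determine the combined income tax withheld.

£2,395.08

Income Tax: taxable = £11,066.00
  £336.00 + 17.7% × (£11,066.00 − £4,800.00) = £336.00 + 17.7% × £6,266.00 = £1,445.08
Supplemental (19% flat on bonus): 19% × £5,000.00 = £950.00
Total income tax: £1,445.08 + £950.00 = £2,395.08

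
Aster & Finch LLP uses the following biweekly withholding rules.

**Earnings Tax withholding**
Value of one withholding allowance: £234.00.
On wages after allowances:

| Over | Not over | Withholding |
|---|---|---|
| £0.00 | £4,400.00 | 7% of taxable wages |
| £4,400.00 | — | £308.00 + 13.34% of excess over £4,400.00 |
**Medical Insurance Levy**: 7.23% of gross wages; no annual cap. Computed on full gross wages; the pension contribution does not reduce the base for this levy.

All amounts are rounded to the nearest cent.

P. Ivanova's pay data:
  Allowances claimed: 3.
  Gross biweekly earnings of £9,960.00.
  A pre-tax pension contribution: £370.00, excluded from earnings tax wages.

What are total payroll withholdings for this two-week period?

£1,626.81

Earnings Tax: taxable = £9,960.00 − £370.00 − 3×£234.00 = £8,888.00
  £308.00 + 13.34% × (£8,888.00 − £4,400.00) = £308.00 + 13.34% × £4,488.00 = £906.70
Medical Insurance Levy: 7.23% × £9,960.00 = £720.11
Total: £906.70 + £720.11 = £1,626.81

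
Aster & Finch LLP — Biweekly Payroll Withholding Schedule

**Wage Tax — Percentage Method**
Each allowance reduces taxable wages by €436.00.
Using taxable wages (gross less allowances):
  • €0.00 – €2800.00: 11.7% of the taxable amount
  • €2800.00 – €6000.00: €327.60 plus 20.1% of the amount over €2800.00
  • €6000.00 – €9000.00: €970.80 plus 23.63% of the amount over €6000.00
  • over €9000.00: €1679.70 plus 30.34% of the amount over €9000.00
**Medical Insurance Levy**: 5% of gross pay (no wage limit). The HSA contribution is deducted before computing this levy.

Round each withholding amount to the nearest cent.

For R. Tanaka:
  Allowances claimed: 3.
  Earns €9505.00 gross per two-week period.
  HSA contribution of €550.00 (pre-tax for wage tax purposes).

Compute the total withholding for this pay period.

Wage Tax: taxable = €9505.00 − €550.00 − 3×€436.00 = €7647.00
  €970.80 + 23.63% × (€7647.00 − €6000.00) = €970.80 + 23.63% × €1647.00 = €1359.99
Medical Insurance Levy: 5% × €8955.00 = €447.75
Total: €1359.99 + €447.75 = €1807.74

€1807.74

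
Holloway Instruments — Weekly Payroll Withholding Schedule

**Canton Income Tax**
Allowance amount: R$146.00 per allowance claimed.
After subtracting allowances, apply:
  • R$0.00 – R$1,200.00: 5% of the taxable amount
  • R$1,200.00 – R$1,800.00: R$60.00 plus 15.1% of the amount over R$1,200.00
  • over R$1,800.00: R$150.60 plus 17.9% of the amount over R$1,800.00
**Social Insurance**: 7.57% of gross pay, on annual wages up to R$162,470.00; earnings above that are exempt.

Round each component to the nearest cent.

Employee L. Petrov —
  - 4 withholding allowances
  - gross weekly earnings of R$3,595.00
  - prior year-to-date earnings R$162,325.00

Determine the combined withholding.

Canton Income Tax: taxable = R$3,595.00 − 4×R$146.00 = R$3,011.00
  R$150.60 + 17.9% × (R$3,011.00 − R$1,800.00) = R$150.60 + 17.9% × R$1,211.00 = R$367.37
Social Insurance: cap R$162,470.00 − YTD R$162,325.00 = R$145.00 subject; 7.57% × R$145.00 = R$10.98
Total: R$367.37 + R$10.98 = R$378.35

R$378.35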